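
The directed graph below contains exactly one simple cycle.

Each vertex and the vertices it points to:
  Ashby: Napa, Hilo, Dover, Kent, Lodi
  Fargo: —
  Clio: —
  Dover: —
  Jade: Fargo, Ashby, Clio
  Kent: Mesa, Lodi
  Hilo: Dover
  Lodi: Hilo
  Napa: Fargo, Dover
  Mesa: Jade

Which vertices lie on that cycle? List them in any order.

Jade, Kent, Mesa, Ashby

DFS with gray/black marking from Jade:
Jade gray
  Fargo gray
  Fargo black
  Ashby gray
    Napa gray
      Napa→Fargo: Fargo black — skip
      Dover gray
      Dover black
    Napa black
    Hilo gray
      Hilo→Dover: Dover black — skip
    Hilo black
    Ashby→Dover: Dover black — skip
    Kent gray
      Mesa gray
        Mesa→Jade: Jade is gray → back edge
Back edge closes the cycle Jade → Ashby → Kent → Mesa → Jade; its vertices are {Jade, Kent, Mesa, Ashby}.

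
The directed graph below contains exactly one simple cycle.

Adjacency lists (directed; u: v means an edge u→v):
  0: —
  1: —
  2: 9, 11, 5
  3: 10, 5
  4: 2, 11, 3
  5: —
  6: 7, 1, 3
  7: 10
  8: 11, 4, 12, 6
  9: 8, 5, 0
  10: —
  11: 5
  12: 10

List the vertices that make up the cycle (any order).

2, 4, 8, 9

DFS with gray/black marking from 9:
9 gray
  8 gray
    11 gray
      5 gray
      5 black
    11 black
    4 gray
      2 gray
        2→9: 9 is gray → back edge
Back edge closes the cycle 9 → 8 → 4 → 2 → 9; its vertices are {2, 4, 8, 9}.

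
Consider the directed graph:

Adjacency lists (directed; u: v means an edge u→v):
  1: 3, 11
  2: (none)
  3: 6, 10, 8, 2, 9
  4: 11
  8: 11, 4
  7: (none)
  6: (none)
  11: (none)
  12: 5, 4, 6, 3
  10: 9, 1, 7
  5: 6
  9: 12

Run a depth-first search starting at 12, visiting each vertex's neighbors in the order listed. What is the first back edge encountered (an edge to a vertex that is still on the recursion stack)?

9->12

DFS from 12 (visiting each vertex's neighbors in the order listed); mark gray on enter, black on exit:
12 gray
  5 gray
    6 gray
    6 black
  5 black
  4 gray
    11 gray
    11 black
  4 black
  12→6: 6 black — skip
  3 gray
    3→6: 6 black — skip
    10 gray
      9 gray
        9→12: 12 is gray → back edge
First back edge: 9 → 12.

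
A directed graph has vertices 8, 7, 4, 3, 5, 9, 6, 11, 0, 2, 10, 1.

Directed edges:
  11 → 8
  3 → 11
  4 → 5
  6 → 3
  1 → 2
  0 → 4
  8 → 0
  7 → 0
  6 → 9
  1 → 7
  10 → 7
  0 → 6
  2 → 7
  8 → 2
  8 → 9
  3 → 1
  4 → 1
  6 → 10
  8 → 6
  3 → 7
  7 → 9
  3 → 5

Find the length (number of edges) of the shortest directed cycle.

For each vertex v, BFS finds the shortest path from v back to v.
The shortest such closed walk is 11 → 8 → 6 → 3 → 11, length 4.

4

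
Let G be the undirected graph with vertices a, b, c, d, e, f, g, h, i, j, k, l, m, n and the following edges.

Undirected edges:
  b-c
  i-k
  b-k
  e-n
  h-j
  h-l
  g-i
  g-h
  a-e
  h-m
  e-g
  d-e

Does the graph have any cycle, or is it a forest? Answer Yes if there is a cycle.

DFS, tracking each vertex's parent; an edge to a visited non-parent vertex closes a cycle.
Start from l:
visit l (parent –)
  visit h (parent l)
    visit m (parent h)
      m–h: parent, skip
    visit g (parent h)
      visit e (parent g)
        visit d (parent e)
          d–e: parent, skip
        e–g: parent, skip
        visit a (parent e)
          a–e: parent, skip
        visit n (parent e)
          n–e: parent, skip
      g–h: parent, skip
      visit i (parent g)
        i–g: parent, skip
        visit k (parent i)
          visit b (parent k)
            visit c (parent b)
              c–b: parent, skip
            b–k: parent, skip
          k–i: parent, skip
    visit j (parent h)
      j–h: parent, skip
    h–l: parent, skip
visit f (parent –)
No non-parent visited neighbor found — the graph is a forest.

No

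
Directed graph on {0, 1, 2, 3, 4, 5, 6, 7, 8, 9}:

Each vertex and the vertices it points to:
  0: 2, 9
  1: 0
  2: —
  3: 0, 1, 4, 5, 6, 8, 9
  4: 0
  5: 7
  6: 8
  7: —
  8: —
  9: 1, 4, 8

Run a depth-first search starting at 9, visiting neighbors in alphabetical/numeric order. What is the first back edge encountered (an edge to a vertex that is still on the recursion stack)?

0->9

DFS from 9 (visiting neighbors in alphabetical/numeric order); mark gray on enter, black on exit:
9 gray
  1 gray
    0 gray
      2 gray
      2 black
      0→9: 9 is gray → back edge
First back edge: 0 → 9.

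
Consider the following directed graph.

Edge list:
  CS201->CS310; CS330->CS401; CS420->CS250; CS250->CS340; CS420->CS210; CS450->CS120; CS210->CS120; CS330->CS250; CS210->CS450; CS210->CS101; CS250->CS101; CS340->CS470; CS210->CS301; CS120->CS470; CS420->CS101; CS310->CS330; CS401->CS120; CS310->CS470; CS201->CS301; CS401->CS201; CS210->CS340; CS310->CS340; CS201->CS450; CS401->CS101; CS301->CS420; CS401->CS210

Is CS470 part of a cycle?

CS470 lies on a cycle iff there is a path from CS470 back to itself.
Exploring from CS470, it never reaches itself; equivalently, its strongly connected component is a singleton.

No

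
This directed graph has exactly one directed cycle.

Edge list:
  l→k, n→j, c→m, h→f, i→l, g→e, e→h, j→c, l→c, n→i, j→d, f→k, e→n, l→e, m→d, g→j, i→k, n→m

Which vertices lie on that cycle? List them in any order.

e, i, l, n

DFS with gray/black marking from e:
e gray
  n gray
    j gray
      d gray
      d black
      c gray
        m gray
          m→d: d black — skip
        m black
      c black
    j black
    n→m: m black — skip
    i gray
      k gray
      k black
      l gray
        l→e: e is gray → back edge
Back edge closes the cycle e → n → i → l → e; its vertices are {e, i, l, n}.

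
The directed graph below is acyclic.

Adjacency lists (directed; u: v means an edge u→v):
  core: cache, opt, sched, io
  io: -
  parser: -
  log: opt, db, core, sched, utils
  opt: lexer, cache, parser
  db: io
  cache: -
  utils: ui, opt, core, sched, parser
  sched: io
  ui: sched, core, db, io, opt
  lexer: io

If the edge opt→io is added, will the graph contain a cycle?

Adding opt→io creates a cycle iff io can already reach opt.
Explore from io: no path reaches opt. The graph stays acyclic.

No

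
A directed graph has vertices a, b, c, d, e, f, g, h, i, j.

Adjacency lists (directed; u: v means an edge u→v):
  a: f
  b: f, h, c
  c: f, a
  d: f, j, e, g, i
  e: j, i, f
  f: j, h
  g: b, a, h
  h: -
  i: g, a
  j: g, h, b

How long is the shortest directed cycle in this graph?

3

For each vertex v, BFS finds the shortest path from v back to v.
The shortest such closed walk is j → b → f → j, length 3.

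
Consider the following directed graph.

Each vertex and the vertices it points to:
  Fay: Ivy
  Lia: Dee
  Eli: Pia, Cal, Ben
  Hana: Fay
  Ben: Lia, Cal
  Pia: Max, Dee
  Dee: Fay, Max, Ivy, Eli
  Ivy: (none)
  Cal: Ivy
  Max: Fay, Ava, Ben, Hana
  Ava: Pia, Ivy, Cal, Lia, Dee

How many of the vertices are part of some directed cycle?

7

A vertex is on a directed cycle iff it belongs to a strongly connected component of size ≥ 2 (or has a self-loop).
The vertices on cycles are {Ava, Ben, Dee, Eli, Lia, Max, Pia} — 7 in total.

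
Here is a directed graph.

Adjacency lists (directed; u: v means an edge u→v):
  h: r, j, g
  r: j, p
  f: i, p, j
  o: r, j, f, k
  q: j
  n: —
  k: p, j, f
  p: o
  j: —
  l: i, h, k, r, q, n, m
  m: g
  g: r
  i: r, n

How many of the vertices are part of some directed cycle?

6

A vertex is on a directed cycle iff it belongs to a strongly connected component of size ≥ 2 (or has a self-loop).
The vertices on cycles are {f, i, k, o, p, r} — 6 in total.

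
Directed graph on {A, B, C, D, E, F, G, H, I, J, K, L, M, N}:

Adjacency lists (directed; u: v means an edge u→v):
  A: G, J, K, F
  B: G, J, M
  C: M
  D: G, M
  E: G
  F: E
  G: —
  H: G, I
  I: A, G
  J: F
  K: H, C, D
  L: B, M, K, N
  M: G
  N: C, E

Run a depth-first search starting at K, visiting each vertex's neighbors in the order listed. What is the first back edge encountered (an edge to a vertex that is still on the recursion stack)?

DFS from K (visiting each vertex's neighbors in the order listed); mark gray on enter, black on exit:
K gray
  H gray
    G gray
    G black
    I gray
      A gray
        A→G: G black — skip
        J gray
          F gray
            E gray
              E→G: G black — skip
            E black
          F black
        J black
        A→K: K is gray → back edge
First back edge: A → K.

A→K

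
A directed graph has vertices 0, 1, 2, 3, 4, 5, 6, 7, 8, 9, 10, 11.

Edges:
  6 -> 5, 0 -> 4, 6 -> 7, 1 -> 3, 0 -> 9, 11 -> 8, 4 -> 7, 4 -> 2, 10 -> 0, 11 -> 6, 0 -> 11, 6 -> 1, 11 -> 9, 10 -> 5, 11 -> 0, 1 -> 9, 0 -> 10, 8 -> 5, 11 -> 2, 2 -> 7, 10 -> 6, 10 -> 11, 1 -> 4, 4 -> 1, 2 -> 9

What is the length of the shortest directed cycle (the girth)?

2

For each vertex v, BFS finds the shortest path from v back to v.
The shortest such closed walk is 0 → 10 → 0, length 2.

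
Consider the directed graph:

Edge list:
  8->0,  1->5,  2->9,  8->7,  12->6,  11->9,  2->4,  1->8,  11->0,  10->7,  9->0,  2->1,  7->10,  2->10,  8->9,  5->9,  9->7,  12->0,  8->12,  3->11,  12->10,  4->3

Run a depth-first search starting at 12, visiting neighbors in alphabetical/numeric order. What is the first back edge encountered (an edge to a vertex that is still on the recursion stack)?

DFS from 12 (visiting neighbors in alphabetical/numeric order); mark gray on enter, black on exit:
12 gray
  0 gray
  0 black
  6 gray
  6 black
  10 gray
    7 gray
      7→10: 10 is gray → back edge
First back edge: 7 → 10.

7→10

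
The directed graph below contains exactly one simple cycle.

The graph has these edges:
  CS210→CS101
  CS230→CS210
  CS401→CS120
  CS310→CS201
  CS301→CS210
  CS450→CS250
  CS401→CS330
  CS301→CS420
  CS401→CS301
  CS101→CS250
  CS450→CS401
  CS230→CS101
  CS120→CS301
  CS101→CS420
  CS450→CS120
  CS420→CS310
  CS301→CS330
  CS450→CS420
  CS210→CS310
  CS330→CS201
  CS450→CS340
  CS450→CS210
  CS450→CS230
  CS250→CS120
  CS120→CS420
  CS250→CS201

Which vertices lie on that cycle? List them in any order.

CS101, CS120, CS210, CS250, CS301

DFS with gray/black marking from CS120:
CS120 gray
  CS420 gray
    CS310 gray
      CS201 gray
      CS201 black
    CS310 black
  CS420 black
  CS301 gray
    CS301→CS420: CS420 black — skip
    CS330 gray
      CS330→CS201: CS201 black — skip
    CS330 black
    CS210 gray
      CS101 gray
        CS250 gray
          CS250→CS201: CS201 black — skip
          CS250→CS120: CS120 is gray → back edge
Back edge closes the cycle CS120 → CS301 → CS210 → CS101 → CS250 → CS120; its vertices are {CS101, CS120, CS210, CS250, CS301}.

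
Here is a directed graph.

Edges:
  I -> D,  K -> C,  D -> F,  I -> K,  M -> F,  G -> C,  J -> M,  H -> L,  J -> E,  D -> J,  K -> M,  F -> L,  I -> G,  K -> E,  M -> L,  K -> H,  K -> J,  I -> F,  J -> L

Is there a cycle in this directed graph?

No

DFS with white/gray/black marking, starting from F:
F gray
  L gray
  L black
F black
C gray
C black
D gray
  D→F: F black — skip
  J gray
    J→L: L black — skip
    E gray
    E black
    M gray
      M→L: L black — skip
      M→F: F black — skip
    M black
  J black
D black
G gray
  G→C: C black — skip
G black
H gray
  H→L: L black — skip
H black
I gray
  K gray
    K→J: J black — skip
    K→H: H black — skip
    K→M: M black — skip
    K→C: C black — skip
    K→E: E black — skip
  K black
  I→D: D black — skip
  I→G: G black — skip
  I→F: F black — skip
I black
Every edge goes to a white or black vertex — no back edge, so the graph is acyclic.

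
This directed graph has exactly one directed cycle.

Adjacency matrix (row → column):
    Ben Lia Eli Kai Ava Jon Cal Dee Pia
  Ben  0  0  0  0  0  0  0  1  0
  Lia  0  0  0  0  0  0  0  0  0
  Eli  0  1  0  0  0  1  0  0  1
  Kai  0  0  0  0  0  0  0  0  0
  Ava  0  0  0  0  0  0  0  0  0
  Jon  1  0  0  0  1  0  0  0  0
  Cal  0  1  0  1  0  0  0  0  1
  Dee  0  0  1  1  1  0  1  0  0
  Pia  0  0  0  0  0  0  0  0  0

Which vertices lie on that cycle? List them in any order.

Ben, Dee, Eli, Jon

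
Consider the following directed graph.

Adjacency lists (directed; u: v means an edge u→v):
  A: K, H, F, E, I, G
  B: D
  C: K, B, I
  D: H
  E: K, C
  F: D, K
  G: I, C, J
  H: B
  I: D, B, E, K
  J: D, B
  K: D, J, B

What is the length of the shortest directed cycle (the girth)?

3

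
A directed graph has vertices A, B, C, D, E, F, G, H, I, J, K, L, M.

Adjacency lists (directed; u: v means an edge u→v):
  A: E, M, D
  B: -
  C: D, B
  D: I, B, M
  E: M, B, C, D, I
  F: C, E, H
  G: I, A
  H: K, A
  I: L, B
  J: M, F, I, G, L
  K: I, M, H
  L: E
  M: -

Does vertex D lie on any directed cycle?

D is on a cycle iff D can reach itself via ≥1 edge.
D → I → L → E → D — yes.

Yes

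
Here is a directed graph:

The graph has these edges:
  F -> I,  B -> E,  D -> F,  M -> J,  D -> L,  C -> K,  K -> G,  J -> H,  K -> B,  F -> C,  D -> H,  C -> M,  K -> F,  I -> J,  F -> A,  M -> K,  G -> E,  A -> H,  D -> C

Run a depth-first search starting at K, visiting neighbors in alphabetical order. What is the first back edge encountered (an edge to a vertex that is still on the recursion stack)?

C→K

DFS from K (visiting neighbors in alphabetical order); mark gray on enter, black on exit:
K gray
  B gray
    E gray
    E black
  B black
  F gray
    A gray
      H gray
      H black
    A black
    C gray
      C→K: K is gray → back edge
First back edge: C → K.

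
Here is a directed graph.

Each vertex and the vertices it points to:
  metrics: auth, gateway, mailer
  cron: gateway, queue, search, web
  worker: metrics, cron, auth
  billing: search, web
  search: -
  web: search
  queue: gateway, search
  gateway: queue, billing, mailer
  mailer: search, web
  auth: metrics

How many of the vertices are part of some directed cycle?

A vertex is on a directed cycle iff it belongs to a strongly connected component of size ≥ 2 (or has a self-loop).
The vertices on cycles are {auth, queue, gateway, metrics} — 4 in total.

4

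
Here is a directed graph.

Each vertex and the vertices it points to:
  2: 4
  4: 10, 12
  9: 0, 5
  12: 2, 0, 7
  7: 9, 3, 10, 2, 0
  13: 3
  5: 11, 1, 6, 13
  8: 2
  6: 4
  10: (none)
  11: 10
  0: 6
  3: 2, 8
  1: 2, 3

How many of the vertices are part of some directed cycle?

A vertex is on a directed cycle iff it belongs to a strongly connected component of size ≥ 2 (or has a self-loop).
The vertices on cycles are {0, 1, 2, 3, 4, 5, 6, 7, 8, 9, 12, 13} — 12 in total.

12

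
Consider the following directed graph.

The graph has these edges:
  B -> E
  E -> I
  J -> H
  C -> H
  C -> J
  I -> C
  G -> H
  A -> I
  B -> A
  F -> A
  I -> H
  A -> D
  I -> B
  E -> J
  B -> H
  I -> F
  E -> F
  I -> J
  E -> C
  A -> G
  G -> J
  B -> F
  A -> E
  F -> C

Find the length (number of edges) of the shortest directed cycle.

3

For each vertex v, BFS finds the shortest path from v back to v.
The shortest such closed walk is A → I → F → A, length 3.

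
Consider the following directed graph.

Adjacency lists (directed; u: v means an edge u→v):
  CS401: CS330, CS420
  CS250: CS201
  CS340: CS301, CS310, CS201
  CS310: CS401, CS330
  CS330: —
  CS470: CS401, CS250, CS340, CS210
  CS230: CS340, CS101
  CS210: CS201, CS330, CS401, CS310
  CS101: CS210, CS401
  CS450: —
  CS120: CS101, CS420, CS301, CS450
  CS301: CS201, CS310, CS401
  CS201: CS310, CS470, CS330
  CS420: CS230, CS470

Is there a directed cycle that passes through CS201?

Yes

CS201 is on a cycle iff CS201 can reach itself via ≥1 edge.
CS201 → CS470 → CS250 → CS201 — yes.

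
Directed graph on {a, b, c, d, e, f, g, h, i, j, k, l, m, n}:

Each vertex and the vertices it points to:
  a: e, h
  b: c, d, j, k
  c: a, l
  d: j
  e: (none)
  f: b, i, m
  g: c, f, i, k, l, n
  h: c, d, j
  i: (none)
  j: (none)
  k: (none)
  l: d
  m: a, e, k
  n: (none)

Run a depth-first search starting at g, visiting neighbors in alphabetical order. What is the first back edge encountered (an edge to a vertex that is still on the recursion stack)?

DFS from g (visiting neighbors in alphabetical order); mark gray on enter, black on exit:
g gray
  c gray
    a gray
      e gray
      e black
      h gray
        h→c: c is gray → back edge
First back edge: h → c.

h→c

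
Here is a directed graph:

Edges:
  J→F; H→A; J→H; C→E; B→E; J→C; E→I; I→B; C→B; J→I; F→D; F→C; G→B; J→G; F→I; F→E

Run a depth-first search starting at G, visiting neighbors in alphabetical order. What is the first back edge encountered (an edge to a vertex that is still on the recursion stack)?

I->B

DFS from G (visiting neighbors in alphabetical order); mark gray on enter, black on exit:
G gray
  B gray
    E gray
      I gray
        I→B: B is gray → back edge
First back edge: I → B.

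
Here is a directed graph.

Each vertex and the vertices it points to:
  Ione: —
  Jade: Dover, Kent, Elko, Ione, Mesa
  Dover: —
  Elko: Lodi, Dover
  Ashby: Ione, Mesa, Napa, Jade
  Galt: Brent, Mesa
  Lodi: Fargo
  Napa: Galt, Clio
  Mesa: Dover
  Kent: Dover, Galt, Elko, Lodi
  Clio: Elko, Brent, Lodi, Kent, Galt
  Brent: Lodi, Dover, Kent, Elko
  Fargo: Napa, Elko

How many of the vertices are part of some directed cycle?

8

A vertex is on a directed cycle iff it belongs to a strongly connected component of size ≥ 2 (or has a self-loop).
The vertices on cycles are {Clio, Elko, Galt, Kent, Lodi, Napa, Brent, Fargo} — 8 in total.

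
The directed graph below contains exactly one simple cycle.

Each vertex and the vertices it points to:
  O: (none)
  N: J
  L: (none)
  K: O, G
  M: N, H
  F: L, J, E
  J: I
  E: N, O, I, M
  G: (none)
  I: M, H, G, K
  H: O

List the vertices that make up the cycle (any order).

I, J, M, N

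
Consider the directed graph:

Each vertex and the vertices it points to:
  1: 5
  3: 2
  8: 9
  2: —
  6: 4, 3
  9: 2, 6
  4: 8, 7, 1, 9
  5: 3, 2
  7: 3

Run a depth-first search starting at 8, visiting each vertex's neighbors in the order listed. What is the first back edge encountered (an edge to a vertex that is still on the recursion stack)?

4→8

DFS from 8 (visiting each vertex's neighbors in the order listed); mark gray on enter, black on exit:
8 gray
  9 gray
    2 gray
    2 black
    6 gray
      4 gray
        4→8: 8 is gray → back edge
First back edge: 4 → 8.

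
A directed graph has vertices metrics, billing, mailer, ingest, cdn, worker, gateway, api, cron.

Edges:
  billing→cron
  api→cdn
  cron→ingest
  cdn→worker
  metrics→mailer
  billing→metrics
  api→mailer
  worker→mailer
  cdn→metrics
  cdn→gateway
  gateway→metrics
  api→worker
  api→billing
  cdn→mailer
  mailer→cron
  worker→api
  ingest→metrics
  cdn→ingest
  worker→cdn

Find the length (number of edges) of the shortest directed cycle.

2

For each vertex v, BFS finds the shortest path from v back to v.
The shortest such closed walk is worker → api → worker, length 2.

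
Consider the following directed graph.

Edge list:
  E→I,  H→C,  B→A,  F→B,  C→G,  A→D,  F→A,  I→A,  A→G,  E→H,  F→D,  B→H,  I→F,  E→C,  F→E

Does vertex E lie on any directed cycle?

Yes

E is on a cycle iff E can reach itself via ≥1 edge.
E → I → F → E — yes.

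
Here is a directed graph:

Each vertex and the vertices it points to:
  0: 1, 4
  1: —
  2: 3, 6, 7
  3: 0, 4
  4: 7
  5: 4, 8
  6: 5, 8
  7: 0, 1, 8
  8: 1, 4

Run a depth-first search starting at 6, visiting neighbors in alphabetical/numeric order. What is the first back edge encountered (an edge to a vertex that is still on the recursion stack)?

DFS from 6 (visiting neighbors in alphabetical/numeric order); mark gray on enter, black on exit:
6 gray
  5 gray
    4 gray
      7 gray
        0 gray
          1 gray
          1 black
          0→4: 4 is gray → back edge
First back edge: 0 → 4.

0→4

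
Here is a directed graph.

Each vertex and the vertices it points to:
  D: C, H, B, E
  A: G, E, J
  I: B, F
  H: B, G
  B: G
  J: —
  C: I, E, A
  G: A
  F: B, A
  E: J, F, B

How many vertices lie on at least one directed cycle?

A vertex is on a directed cycle iff it belongs to a strongly connected component of size ≥ 2 (or has a self-loop).
The vertices on cycles are {A, B, E, F, G} — 5 in total.

5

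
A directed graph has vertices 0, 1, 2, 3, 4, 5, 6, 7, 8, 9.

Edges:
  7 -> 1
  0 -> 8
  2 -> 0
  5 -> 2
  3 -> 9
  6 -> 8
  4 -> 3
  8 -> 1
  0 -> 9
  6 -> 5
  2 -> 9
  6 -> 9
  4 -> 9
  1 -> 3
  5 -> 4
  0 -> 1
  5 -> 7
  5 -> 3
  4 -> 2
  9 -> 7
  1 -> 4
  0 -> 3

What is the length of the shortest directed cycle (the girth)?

For each vertex v, BFS finds the shortest path from v back to v.
The shortest such closed walk is 2 → 0 → 1 → 4 → 2, length 4.

4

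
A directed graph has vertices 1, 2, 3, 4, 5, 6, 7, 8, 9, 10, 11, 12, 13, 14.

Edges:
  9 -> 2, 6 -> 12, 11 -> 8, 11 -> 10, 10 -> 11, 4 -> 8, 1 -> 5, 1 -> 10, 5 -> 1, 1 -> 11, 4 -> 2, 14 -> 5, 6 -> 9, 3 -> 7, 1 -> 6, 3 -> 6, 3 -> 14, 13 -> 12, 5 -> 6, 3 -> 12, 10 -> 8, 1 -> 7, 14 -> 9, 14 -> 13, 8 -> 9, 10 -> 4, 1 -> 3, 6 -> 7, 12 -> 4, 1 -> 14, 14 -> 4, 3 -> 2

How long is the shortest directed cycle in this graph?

2

For each vertex v, BFS finds the shortest path from v back to v.
The shortest such closed walk is 1 → 5 → 1, length 2.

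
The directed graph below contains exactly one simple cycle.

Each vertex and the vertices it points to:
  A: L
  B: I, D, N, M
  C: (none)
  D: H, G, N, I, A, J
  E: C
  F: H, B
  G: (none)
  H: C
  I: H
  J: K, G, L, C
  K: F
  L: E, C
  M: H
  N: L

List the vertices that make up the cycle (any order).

B, D, F, J, K

DFS with gray/black marking from F:
F gray
  H gray
    C gray
    C black
  H black
  B gray
    I gray
      I→H: H black — skip
    I black
    D gray
      D→H: H black — skip
      G gray
      G black
      N gray
        L gray
          E gray
            E→C: C black — skip
          E black
          L→C: C black — skip
        L black
      N black
      D→I: I black — skip
      A gray
        A→L: L black — skip
      A black
      J gray
        K gray
          K→F: F is gray → back edge
Back edge closes the cycle F → B → D → J → K → F; its vertices are {B, D, F, J, K}.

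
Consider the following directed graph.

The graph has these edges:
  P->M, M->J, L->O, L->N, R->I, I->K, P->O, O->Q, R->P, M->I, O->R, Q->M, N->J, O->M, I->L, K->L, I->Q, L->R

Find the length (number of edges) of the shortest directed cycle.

3

For each vertex v, BFS finds the shortest path from v back to v.
The shortest such closed walk is R → I → L → R, length 3.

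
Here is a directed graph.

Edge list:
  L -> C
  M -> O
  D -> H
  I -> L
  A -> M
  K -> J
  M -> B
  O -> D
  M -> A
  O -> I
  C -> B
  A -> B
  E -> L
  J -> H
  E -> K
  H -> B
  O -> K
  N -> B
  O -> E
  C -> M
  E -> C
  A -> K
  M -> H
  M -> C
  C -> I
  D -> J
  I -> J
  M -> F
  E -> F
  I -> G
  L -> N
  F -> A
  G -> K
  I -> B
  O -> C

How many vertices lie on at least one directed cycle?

8

A vertex is on a directed cycle iff it belongs to a strongly connected component of size ≥ 2 (or has a self-loop).
The vertices on cycles are {A, C, E, F, I, L, M, O} — 8 in total.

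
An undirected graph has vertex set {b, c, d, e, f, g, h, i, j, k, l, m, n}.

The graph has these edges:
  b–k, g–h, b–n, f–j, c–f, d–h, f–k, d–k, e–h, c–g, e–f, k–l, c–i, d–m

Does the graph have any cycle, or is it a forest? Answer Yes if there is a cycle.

DFS, tracking each vertex's parent; an edge to a visited non-parent vertex closes a cycle.
Start from f:
visit f (parent –)
  visit j (parent f)
    j–f: parent, skip
  visit e (parent f)
    visit h (parent e)
      h–e: parent, skip
      visit g (parent h)
        g–h: parent, skip
        visit c (parent g)
          c–g: parent, skip
          visit i (parent c)
            i–c: parent, skip
          c–f: f visited and ≠ parent → cycle
Cycle: f – e – h – g – c – f.

Yes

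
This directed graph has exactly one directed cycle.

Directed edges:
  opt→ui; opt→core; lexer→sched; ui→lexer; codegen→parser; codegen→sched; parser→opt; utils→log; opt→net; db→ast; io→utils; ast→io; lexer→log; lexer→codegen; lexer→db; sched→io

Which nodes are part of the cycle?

DFS with gray/black marking from opt:
opt gray
  core gray
  core black
  ui gray
    lexer gray
      codegen gray
        parser gray
          parser→opt: opt is gray → back edge
Back edge closes the cycle opt → ui → lexer → codegen → parser → opt; its vertices are {ui, opt, lexer, parser, codegen}.

ui, opt, lexer, parser, codegen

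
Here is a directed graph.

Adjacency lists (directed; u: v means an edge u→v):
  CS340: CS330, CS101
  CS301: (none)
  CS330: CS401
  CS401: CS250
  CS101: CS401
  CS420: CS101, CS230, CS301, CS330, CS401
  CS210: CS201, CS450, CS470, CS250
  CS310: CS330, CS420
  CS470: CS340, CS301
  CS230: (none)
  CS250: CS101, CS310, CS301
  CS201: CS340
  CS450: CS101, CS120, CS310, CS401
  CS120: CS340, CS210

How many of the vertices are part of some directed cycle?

A vertex is on a directed cycle iff it belongs to a strongly connected component of size ≥ 2 (or has a self-loop).
The vertices on cycles are {CS101, CS120, CS210, CS250, CS310, CS330, CS401, CS420, CS450} — 9 in total.

9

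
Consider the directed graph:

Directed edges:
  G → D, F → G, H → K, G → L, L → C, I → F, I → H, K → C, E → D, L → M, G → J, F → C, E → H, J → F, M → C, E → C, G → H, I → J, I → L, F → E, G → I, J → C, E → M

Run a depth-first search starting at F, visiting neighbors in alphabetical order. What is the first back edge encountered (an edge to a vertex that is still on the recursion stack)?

I→F

DFS from F (visiting neighbors in alphabetical order); mark gray on enter, black on exit:
F gray
  C gray
  C black
  E gray
    E→C: C black — skip
    D gray
    D black
    H gray
      K gray
        K→C: C black — skip
      K black
    H black
    M gray
      M→C: C black — skip
    M black
  E black
  G gray
    G→D: D black — skip
    G→H: H black — skip
    I gray
      I→F: F is gray → back edge
First back edge: I → F.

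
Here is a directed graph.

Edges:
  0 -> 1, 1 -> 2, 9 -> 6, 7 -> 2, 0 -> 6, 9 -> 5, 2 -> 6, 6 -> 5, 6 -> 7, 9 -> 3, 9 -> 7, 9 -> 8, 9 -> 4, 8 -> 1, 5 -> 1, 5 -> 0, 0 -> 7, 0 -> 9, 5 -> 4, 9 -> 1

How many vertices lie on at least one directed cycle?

A vertex is on a directed cycle iff it belongs to a strongly connected component of size ≥ 2 (or has a self-loop).
The vertices on cycles are {0, 1, 2, 5, 6, 7, 8, 9} — 8 in total.

8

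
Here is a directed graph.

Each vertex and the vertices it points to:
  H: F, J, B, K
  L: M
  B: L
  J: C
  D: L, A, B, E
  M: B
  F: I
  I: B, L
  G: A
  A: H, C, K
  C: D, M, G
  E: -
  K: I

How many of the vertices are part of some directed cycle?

9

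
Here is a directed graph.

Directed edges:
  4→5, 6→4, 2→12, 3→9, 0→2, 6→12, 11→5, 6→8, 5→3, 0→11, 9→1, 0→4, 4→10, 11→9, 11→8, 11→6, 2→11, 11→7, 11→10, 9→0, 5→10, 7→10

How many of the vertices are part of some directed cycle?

8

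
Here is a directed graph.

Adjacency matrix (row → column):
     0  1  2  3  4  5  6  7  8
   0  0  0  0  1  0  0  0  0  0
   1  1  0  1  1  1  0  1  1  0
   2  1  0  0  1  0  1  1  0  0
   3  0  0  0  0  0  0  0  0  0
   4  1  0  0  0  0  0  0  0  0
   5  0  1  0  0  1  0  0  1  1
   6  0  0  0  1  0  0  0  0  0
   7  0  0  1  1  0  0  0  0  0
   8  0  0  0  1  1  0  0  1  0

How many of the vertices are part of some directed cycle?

A vertex is on a directed cycle iff it belongs to a strongly connected component of size ≥ 2 (or has a self-loop).
The vertices on cycles are {1, 2, 5, 7, 8} — 5 in total.

5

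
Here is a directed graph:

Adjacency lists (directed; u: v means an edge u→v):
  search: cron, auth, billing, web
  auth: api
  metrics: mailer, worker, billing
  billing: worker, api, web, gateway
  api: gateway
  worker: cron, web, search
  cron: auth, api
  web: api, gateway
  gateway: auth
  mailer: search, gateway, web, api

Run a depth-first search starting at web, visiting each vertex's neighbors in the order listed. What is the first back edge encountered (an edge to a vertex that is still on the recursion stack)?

auth->api

DFS from web (visiting each vertex's neighbors in the order listed); mark gray on enter, black on exit:
web gray
  api gray
    gateway gray
      auth gray
        auth→api: api is gray → back edge
First back edge: auth → api.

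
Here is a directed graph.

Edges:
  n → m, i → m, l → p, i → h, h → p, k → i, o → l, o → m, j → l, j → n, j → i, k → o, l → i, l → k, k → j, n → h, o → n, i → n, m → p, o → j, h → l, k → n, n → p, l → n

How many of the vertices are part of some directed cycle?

7

A vertex is on a directed cycle iff it belongs to a strongly connected component of size ≥ 2 (or has a self-loop).
The vertices on cycles are {h, i, j, k, l, n, o} — 7 in total.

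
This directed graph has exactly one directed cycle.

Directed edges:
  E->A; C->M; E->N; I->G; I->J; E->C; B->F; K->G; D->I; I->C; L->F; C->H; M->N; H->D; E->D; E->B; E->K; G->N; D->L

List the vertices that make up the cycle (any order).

C, D, H, I

DFS with gray/black marking from D:
D gray
  L gray
    F gray
    F black
  L black
  I gray
    C gray
      H gray
        H→D: D is gray → back edge
Back edge closes the cycle D → I → C → H → D; its vertices are {C, D, H, I}.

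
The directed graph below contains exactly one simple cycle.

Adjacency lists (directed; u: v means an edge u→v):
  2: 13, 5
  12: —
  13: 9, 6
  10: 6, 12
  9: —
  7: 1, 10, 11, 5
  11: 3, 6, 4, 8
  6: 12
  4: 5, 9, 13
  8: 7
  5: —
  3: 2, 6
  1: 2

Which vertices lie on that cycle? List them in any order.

DFS with gray/black marking from 7:
7 gray
  1 gray
    2 gray
      13 gray
        9 gray
        9 black
        6 gray
          12 gray
          12 black
        6 black
      13 black
      5 gray
      5 black
    2 black
  1 black
  10 gray
    10→6: 6 black — skip
    10→12: 12 black — skip
  10 black
  11 gray
    3 gray
      3→2: 2 black — skip
      3→6: 6 black — skip
    3 black
    11→6: 6 black — skip
    4 gray
      4→5: 5 black — skip
      4→9: 9 black — skip
      4→13: 13 black — skip
    4 black
    8 gray
      8→7: 7 is gray → back edge
Back edge closes the cycle 7 → 11 → 8 → 7; its vertices are {7, 8, 11}.

7, 8, 11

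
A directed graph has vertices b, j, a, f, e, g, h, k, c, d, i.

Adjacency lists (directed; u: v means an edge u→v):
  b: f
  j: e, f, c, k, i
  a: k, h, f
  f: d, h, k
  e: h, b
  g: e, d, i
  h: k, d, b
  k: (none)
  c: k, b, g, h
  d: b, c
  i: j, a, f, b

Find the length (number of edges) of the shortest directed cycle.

2

For each vertex v, BFS finds the shortest path from v back to v.
The shortest such closed walk is i → j → i, length 2.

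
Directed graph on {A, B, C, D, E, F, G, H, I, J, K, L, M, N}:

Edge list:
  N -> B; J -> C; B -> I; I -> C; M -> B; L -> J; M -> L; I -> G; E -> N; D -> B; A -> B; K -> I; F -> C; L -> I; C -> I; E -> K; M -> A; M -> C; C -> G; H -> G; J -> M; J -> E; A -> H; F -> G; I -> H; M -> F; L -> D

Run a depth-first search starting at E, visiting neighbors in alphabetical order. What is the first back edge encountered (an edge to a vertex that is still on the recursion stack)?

DFS from E (visiting neighbors in alphabetical order); mark gray on enter, black on exit:
E gray
  K gray
    I gray
      C gray
        G gray
        G black
        C→I: I is gray → back edge
First back edge: C → I.

C→I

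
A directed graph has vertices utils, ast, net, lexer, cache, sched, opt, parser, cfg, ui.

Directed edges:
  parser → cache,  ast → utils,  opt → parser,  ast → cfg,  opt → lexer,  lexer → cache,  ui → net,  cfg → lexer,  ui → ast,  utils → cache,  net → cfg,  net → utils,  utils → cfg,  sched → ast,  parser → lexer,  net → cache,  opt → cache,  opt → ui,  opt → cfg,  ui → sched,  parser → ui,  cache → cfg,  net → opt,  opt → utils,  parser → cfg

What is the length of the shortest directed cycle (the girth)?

For each vertex v, BFS finds the shortest path from v back to v.
The shortest such closed walk is opt → ui → net → opt, length 3.

3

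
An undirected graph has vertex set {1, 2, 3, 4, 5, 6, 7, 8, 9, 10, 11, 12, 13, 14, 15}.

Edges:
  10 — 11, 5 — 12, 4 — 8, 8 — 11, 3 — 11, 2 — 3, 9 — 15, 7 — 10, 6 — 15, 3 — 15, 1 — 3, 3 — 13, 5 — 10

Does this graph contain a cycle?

DFS, tracking each vertex's parent; an edge to a visited non-parent vertex closes a cycle.
Start from 15:
visit 15 (parent –)
  visit 6 (parent 15)
    6–15: parent, skip
  visit 9 (parent 15)
    9–15: parent, skip
  visit 3 (parent 15)
    3–15: parent, skip
    visit 11 (parent 3)
      visit 10 (parent 11)
        10–11: parent, skip
        visit 7 (parent 10)
          7–10: parent, skip
        visit 5 (parent 10)
          visit 12 (parent 5)
            12–5: parent, skip
          5–10: parent, skip
      11–3: parent, skip
      visit 8 (parent 11)
        visit 4 (parent 8)
          4–8: parent, skip
        8–11: parent, skip
    visit 1 (parent 3)
      1–3: parent, skip
    visit 2 (parent 3)
      2–3: parent, skip
    visit 13 (parent 3)
      13–3: parent, skip
visit 14 (parent –)
No non-parent visited neighbor found — the graph is a forest.

No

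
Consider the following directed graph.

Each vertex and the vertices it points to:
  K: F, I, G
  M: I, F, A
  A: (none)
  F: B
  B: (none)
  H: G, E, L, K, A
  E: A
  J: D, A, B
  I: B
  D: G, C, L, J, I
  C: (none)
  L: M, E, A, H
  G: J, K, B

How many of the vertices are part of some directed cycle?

6

A vertex is on a directed cycle iff it belongs to a strongly connected component of size ≥ 2 (or has a self-loop).
The vertices on cycles are {D, G, H, J, K, L} — 6 in total.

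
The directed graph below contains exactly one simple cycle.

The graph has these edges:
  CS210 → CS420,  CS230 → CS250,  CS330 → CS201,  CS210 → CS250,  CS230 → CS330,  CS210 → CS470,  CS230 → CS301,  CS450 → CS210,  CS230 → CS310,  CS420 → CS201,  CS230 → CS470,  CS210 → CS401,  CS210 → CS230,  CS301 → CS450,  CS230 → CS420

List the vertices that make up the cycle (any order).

DFS with gray/black marking from CS210:
CS210 gray
  CS470 gray
  CS470 black
  CS401 gray
  CS401 black
  CS230 gray
    CS330 gray
      CS201 gray
      CS201 black
    CS330 black
    CS420 gray
      CS420→CS201: CS201 black — skip
    CS420 black
    CS230→CS470: CS470 black — skip
    CS250 gray
    CS250 black
    CS310 gray
    CS310 black
    CS301 gray
      CS450 gray
        CS450→CS210: CS210 is gray → back edge
Back edge closes the cycle CS210 → CS230 → CS301 → CS450 → CS210; its vertices are {CS210, CS230, CS301, CS450}.

CS210, CS230, CS301, CS450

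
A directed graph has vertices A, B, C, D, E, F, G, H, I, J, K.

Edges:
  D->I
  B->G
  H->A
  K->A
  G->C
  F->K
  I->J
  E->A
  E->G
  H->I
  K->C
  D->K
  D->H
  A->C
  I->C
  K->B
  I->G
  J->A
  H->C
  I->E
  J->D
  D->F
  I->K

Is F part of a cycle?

F lies on a cycle iff there is a path from F back to itself.
Exploring from F, it never reaches itself; equivalently, its strongly connected component is a singleton.

No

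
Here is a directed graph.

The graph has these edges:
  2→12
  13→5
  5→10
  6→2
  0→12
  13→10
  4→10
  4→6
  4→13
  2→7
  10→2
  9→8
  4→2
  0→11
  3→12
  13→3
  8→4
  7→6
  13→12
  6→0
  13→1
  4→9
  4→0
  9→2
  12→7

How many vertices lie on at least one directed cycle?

A vertex is on a directed cycle iff it belongs to a strongly connected component of size ≥ 2 (or has a self-loop).
The vertices on cycles are {0, 2, 4, 6, 7, 8, 9, 12} — 8 in total.

8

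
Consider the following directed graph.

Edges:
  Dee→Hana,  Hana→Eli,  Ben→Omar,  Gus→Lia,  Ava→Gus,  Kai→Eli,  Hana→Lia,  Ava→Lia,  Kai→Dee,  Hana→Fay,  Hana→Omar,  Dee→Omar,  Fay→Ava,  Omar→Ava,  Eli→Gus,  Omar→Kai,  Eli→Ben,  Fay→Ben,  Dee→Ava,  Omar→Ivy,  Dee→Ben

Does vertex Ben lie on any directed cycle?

Ben is on a cycle iff Ben can reach itself via ≥1 edge.
Ben → Omar → Kai → Eli → Ben — yes.

Yes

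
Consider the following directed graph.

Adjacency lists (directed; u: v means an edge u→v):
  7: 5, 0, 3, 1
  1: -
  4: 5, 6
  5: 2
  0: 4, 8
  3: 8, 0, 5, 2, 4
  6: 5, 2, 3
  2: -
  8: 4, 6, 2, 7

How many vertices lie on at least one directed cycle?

6

A vertex is on a directed cycle iff it belongs to a strongly connected component of size ≥ 2 (or has a self-loop).
The vertices on cycles are {0, 3, 4, 6, 7, 8} — 6 in total.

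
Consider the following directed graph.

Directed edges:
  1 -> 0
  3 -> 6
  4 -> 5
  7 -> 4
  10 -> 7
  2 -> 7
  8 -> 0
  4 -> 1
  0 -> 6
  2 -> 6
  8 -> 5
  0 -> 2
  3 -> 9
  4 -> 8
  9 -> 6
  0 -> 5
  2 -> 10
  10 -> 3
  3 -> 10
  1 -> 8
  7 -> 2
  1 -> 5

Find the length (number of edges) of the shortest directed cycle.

2

For each vertex v, BFS finds the shortest path from v back to v.
The shortest such closed walk is 10 → 3 → 10, length 2.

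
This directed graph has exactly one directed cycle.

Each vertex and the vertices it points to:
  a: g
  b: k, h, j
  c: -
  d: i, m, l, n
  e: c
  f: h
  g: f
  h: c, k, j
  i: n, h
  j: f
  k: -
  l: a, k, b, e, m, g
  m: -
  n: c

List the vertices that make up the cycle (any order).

DFS with gray/black marking from f:
f gray
  h gray
    c gray
    c black
    k gray
    k black
    j gray
      j→f: f is gray → back edge
Back edge closes the cycle f → h → j → f; its vertices are {f, h, j}.

f, h, j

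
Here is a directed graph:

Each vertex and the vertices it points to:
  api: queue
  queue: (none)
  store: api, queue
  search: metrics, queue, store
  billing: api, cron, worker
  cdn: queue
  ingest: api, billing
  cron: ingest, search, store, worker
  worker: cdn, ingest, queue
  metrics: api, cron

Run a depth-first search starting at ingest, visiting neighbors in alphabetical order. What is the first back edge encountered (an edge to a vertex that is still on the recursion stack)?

cron->ingest

DFS from ingest (visiting neighbors in alphabetical order); mark gray on enter, black on exit:
ingest gray
  api gray
    queue gray
    queue black
  api black
  billing gray
    billing→api: api black — skip
    cron gray
      cron→ingest: ingest is gray → back edge
First back edge: cron → ingest.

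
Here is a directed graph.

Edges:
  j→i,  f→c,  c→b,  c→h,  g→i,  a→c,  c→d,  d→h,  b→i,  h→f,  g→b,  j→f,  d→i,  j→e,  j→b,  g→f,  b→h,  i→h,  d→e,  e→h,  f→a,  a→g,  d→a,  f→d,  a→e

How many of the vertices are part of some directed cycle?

9

A vertex is on a directed cycle iff it belongs to a strongly connected component of size ≥ 2 (or has a self-loop).
The vertices on cycles are {a, b, c, d, e, f, g, h, i} — 9 in total.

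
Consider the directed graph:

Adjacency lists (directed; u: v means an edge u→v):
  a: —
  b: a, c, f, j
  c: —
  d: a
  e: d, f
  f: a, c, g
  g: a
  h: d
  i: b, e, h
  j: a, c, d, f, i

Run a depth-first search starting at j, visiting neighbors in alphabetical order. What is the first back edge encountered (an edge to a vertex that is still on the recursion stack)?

DFS from j (visiting neighbors in alphabetical order); mark gray on enter, black on exit:
j gray
  a gray
  a black
  c gray
  c black
  d gray
    d→a: a black — skip
  d black
  f gray
    f→a: a black — skip
    f→c: c black — skip
    g gray
      g→a: a black — skip
    g black
  f black
  i gray
    b gray
      b→a: a black — skip
      b→c: c black — skip
      b→f: f black — skip
      b→j: j is gray → back edge
First back edge: b → j.

b->j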